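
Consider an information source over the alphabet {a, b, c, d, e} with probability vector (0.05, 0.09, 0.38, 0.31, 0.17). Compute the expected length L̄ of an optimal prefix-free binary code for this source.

Repeatedly combine the two least-probable nodes; the expected code length is the sum of the merged weights.
merge 1/20 + 9/100 → 7/50
merge 7/50 + 17/100 → 31/100
merge 31/100 + 31/100 → 31/50
merge 19/50 + 31/50 → 1
L = 7/50 + 31/100 + 31/50 + 1 = 207/100 = 2.07 bits/symbol.

2.07 bits/symbol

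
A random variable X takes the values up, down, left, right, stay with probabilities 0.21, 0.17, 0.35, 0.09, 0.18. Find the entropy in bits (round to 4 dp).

H = −Σ pᵢ log₂ pᵢ.
−0.21·log₂(0.21) = 0.4728
−0.17·log₂(0.17) = 0.4346
−0.35·log₂(0.35) = 0.5301
−0.09·log₂(0.09) = 0.3127
−0.18·log₂(0.18) = 0.4453
Sum ≈ 2.1955 → 2.1955 bits.

2.1955 bits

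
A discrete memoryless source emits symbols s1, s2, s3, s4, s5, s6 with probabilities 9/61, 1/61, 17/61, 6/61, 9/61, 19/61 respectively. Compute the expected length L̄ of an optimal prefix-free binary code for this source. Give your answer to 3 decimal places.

Repeatedly combine the two least-probable nodes; the expected code length is the sum of the merged weights.
merge 1/61 + 6/61 → 7/61
merge 7/61 + 9/61 → 16/61
merge 9/61 + 16/61 → 25/61
merge 17/61 + 19/61 → 36/61
merge 25/61 + 36/61 → 1
L = 7/61 + 16/61 + 25/61 + 36/61 + 1 = 145/61 ≈ 2.377 bits/symbol.

2.377 bits/symbol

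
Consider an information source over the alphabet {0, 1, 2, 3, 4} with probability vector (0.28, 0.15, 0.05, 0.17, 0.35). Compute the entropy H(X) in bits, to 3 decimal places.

H = −Σ pᵢ log₂ pᵢ.
−0.28·log₂(0.28) = 0.5142
−0.15·log₂(0.15) = 0.4105
−0.05·log₂(0.05) = 0.2161
−0.17·log₂(0.17) = 0.4346
−0.35·log₂(0.35) = 0.5301
Sum ≈ 2.1055 → 2.106 bits.

2.106 bits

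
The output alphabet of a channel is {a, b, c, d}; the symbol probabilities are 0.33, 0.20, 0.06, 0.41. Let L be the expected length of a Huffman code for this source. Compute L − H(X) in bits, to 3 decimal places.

0.087 bits

Entropy H = −Σ p log₂ p ≈ 1.7631 bits.
Huffman merges: 3/50+1/5→13/50; 13/50+33/100→59/100; 41/100+59/100→1. L = 37/20 ≈ 1.8500.
L − H = 1.8500 − 1.7631 = 0.087 bits.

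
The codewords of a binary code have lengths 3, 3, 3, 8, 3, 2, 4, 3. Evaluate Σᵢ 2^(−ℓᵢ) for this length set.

0.94140625

With common denominator 2^8 = 256: Σ 2^(−ℓᵢ) = 32/256 + 32/256 + 32/256 + 1/256 + 32/256 + 64/256 + 16/256 + 32/256 = 241/256 = 0.94140625.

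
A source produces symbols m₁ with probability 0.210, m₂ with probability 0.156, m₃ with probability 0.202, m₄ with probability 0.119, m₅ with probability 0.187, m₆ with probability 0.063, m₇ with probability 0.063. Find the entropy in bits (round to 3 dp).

2.677 bits

H = −Σ pᵢ log₂ pᵢ.
−0.210·log₂(0.210) = 0.4728
−0.156·log₂(0.156) = 0.4181
−0.202·log₂(0.202) = 0.4661
−0.119·log₂(0.119) = 0.3654
−0.187·log₂(0.187) = 0.4523
−0.063·log₂(0.063) = 0.2513
−0.063·log₂(0.063) = 0.2513
Sum ≈ 2.6774 → 2.677 bits.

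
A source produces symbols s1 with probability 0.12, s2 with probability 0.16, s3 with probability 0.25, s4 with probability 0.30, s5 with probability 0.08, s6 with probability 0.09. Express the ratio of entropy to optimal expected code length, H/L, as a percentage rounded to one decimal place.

Entropy H = −Σ p log₂ p ≈ 2.4153 bits.
Huffman merges: 2/25+9/100→17/100; 3/25+4/25→7/25; 17/100+1/4→21/50; 7/25+3/10→29/50; 21/50+29/50→1. L = 49/20 ≈ 2.4500.
Efficiency = H/L = 2.4153/2.4500 = 98.6%.

98.6%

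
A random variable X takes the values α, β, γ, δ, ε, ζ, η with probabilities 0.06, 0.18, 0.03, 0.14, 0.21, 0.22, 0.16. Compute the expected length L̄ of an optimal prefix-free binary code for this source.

Repeatedly combine the two least-probable nodes; the expected code length is the sum of the merged weights.
merge 3/100 + 3/50 → 9/100
merge 9/100 + 7/50 → 23/100
merge 4/25 + 9/50 → 17/50
merge 21/100 + 11/50 → 43/100
merge 23/100 + 17/50 → 57/100
merge 43/100 + 57/100 → 1
L = 9/100 + 23/100 + 17/50 + 43/100 + 57/100 + 1 = 133/50 = 2.66 bits/symbol.

2.66 bits/symbol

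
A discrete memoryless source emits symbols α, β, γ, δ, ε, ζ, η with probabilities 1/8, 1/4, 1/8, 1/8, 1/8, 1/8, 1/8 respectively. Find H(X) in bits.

2.75 bits

Each probability is a power of 1/2, so log₂(1/p) is an integer.
H = Σ p·log₂(1/p) = 1/8·3 + 1/4·2 + 1/8·3 + 1/8·3 + 1/8·3 + 1/8·3 + 1/8·3 = 2.75 bits.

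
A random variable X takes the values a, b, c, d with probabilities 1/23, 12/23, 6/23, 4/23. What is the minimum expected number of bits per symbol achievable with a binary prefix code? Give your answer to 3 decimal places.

Repeatedly combine the two least-probable nodes; the expected code length is the sum of the merged weights.
merge 1/23 + 4/23 → 5/23
merge 5/23 + 6/23 → 11/23
merge 11/23 + 12/23 → 1
L = 5/23 + 11/23 + 1 = 39/23 ≈ 1.696 bits/symbol.

1.696 bits/symbol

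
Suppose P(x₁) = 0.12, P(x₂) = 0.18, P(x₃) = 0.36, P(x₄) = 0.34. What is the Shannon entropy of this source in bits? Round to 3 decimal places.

1.872 bits

H = −Σ pᵢ log₂ pᵢ.
−0.12·log₂(0.12) = 0.3671
−0.18·log₂(0.18) = 0.4453
−0.36·log₂(0.36) = 0.5306
−0.34·log₂(0.34) = 0.5292
Sum ≈ 1.8722 → 1.872 bits.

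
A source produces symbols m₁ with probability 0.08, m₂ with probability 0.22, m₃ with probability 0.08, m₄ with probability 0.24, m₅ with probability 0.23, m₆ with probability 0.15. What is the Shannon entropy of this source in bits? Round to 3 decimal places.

H = −Σ pᵢ log₂ pᵢ.
−0.08·log₂(0.08) = 0.2915
−0.22·log₂(0.22) = 0.4806
−0.08·log₂(0.08) = 0.2915
−0.24·log₂(0.24) = 0.4941
−0.23·log₂(0.23) = 0.4877
−0.15·log₂(0.15) = 0.4105
Sum ≈ 2.4559 → 2.456 bits.

2.456 bits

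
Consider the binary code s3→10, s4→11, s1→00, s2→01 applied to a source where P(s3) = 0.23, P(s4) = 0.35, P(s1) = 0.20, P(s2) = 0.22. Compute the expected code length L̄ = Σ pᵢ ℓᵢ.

2 bits/symbol

L̄ = Σ pᵢ·ℓᵢ = 0.23·2 + 0.35·2 + 0.20·2 + 0.22·2 = 2 bits/symbol.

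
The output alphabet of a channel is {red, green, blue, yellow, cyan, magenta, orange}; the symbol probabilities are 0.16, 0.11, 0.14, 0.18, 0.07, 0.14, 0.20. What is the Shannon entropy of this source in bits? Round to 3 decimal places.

2.746 bits

H = −Σ pᵢ log₂ pᵢ.
−0.16·log₂(0.16) = 0.4230
−0.11·log₂(0.11) = 0.3503
−0.14·log₂(0.14) = 0.3971
−0.18·log₂(0.18) = 0.4453
−0.07·log₂(0.07) = 0.2686
−0.14·log₂(0.14) = 0.3971
−0.20·log₂(0.20) = 0.4644
Sum ≈ 2.7458 → 2.746 bits.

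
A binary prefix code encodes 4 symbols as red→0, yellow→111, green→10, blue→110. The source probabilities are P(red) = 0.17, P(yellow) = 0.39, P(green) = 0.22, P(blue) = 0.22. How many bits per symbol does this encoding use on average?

L̄ = Σ pᵢ·ℓᵢ = 0.17·1 + 0.39·3 + 0.22·2 + 0.22·3 = 2.44 bits/symbol.

2.44 bits/symbol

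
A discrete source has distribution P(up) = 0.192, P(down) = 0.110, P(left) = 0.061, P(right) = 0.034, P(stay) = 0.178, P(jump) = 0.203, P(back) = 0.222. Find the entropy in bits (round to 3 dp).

H = −Σ pᵢ log₂ pᵢ.
−0.192·log₂(0.192) = 0.4571
−0.110·log₂(0.110) = 0.3503
−0.061·log₂(0.061) = 0.2461
−0.034·log₂(0.034) = 0.1659
−0.178·log₂(0.178) = 0.4432
−0.203·log₂(0.203) = 0.4670
−0.222·log₂(0.222) = 0.4820
Sum ≈ 2.6117 → 2.612 bits.

2.612 bits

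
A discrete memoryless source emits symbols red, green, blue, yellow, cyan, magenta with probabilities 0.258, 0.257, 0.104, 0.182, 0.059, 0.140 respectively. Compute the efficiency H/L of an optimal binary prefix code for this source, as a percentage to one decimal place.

Entropy H = −Σ p log₂ p ≈ 2.4330 bits.
Huffman merges: 59/1000+13/125→163/1000; 7/50+163/1000→303/1000; 91/500+257/1000→439/1000; 129/500+303/1000→561/1000; 439/1000+561/1000→1. L = 1233/500 ≈ 2.4660.
Efficiency = H/L = 2.4330/2.4660 = 98.7%.

98.7%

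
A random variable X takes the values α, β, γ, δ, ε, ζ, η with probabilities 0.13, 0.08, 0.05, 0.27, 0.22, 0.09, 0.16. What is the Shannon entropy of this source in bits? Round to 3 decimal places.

H = −Σ pᵢ log₂ pᵢ.
−0.13·log₂(0.13) = 0.3826
−0.08·log₂(0.08) = 0.2915
−0.05·log₂(0.05) = 0.2161
−0.27·log₂(0.27) = 0.5100
−0.22·log₂(0.22) = 0.4806
−0.09·log₂(0.09) = 0.3127
−0.16·log₂(0.16) = 0.4230
Sum ≈ 2.6165 → 2.617 bits.

2.617 bits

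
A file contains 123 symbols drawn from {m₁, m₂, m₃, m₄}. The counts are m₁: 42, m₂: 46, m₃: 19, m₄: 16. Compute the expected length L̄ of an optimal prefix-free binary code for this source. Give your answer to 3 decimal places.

Probabilities are the counts divided by 123.
Repeatedly combine the two least-probable nodes; the expected code length is the sum of the merged weights.
merge 16/123 + 19/123 → 35/123
merge 35/123 + 14/41 → 77/123
merge 46/123 + 77/123 → 1
L = 35/123 + 77/123 + 1 = 235/123 ≈ 1.911 bits/symbol.

1.911 bits/symbol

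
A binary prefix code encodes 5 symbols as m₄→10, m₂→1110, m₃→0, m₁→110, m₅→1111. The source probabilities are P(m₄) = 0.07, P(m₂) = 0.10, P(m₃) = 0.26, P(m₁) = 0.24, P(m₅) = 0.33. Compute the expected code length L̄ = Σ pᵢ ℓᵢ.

L̄ = Σ pᵢ·ℓᵢ = 0.07·2 + 0.10·4 + 0.26·1 + 0.24·3 + 0.33·4 = 2.84 bits/symbol.

2.84 bits/symbol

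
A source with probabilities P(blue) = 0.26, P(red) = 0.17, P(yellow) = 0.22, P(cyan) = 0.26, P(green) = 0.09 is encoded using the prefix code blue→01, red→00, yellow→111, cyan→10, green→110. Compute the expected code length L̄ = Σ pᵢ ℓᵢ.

2.31 bits/symbol

L̄ = Σ pᵢ·ℓᵢ = 0.26·2 + 0.17·2 + 0.22·3 + 0.26·2 + 0.09·3 = 2.31 bits/symbol.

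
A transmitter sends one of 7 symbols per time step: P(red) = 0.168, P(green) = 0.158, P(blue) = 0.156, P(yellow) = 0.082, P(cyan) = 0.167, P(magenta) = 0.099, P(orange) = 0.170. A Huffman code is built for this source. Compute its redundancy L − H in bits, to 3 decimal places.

0.067 bits

Entropy H = −Σ p log₂ p ≈ 2.7631 bits.
Huffman merges: 41/500+99/1000→181/1000; 39/250+79/500→157/500; 167/1000+21/125→67/200; 17/100+181/1000→351/1000; 157/500+67/200→649/1000; 351/1000+649/1000→1. L = 283/100 ≈ 2.8300.
L − H = 2.8300 − 2.7631 = 0.067 bits.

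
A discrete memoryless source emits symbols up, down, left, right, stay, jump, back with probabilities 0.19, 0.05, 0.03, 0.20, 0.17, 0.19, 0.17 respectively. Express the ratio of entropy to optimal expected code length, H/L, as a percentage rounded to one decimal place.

Entropy H = −Σ p log₂ p ≈ 2.6119 bits.
Huffman merges: 3/100+1/20→2/25; 2/25+17/100→1/4; 17/100+19/100→9/25; 19/100+1/5→39/100; 1/4+9/25→61/100; 39/100+61/100→1. L = 269/100 ≈ 2.6900.
Efficiency = H/L = 2.6119/2.6900 = 97.1%.

97.1%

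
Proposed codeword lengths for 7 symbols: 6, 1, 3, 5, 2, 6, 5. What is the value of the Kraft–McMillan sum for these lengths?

0.96875

With common denominator 2^6 = 64: Σ 2^(−ℓᵢ) = 1/64 + 32/64 + 8/64 + 2/64 + 16/64 + 1/64 + 2/64 = 62/64 = 0.96875.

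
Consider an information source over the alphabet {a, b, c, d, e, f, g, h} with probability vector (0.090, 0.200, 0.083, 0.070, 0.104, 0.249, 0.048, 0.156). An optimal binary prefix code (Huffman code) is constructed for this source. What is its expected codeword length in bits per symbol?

2.842 bits/symbol

Repeatedly combine the two least-probable nodes; the expected code length is the sum of the merged weights.
merge 6/125 + 7/100 → 59/500
merge 83/1000 + 9/100 → 173/1000
merge 13/125 + 59/500 → 111/500
merge 39/250 + 173/1000 → 329/1000
merge 1/5 + 111/500 → 211/500
merge 249/1000 + 329/1000 → 289/500
merge 211/500 + 289/500 → 1
L = 59/500 + 173/1000 + 111/500 + 329/1000 + 211/500 + 289/500 + 1 = 1421/500 = 2.842 bits/symbol.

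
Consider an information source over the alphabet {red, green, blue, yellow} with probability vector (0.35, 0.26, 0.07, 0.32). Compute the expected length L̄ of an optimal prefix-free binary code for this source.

1.98 bits/symbol

Repeatedly combine the two least-probable nodes; the expected code length is the sum of the merged weights.
merge 7/100 + 13/50 → 33/100
merge 8/25 + 33/100 → 13/20
merge 7/20 + 13/20 → 1
L = 33/100 + 13/20 + 1 = 99/50 = 1.98 bits/symbol.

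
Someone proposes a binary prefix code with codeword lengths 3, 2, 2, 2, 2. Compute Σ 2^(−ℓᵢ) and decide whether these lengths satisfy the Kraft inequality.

1.125; no

With common denominator 2^3 = 8: Σ 2^(−ℓᵢ) = 1/8 + 2/8 + 2/8 + 2/8 + 2/8 = 9/8 = 1.125.
Kraft's inequality requires Σ ≤ 1; here Σ = 1.125 > 1, so no such prefix code exists.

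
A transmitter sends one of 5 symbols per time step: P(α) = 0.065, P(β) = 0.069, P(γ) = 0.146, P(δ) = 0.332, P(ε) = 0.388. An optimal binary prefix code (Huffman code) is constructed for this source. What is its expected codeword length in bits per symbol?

Repeatedly combine the two least-probable nodes; the expected code length is the sum of the merged weights.
merge 13/200 + 69/1000 → 67/500
merge 67/500 + 73/500 → 7/25
merge 7/25 + 83/250 → 153/250
merge 97/250 + 153/250 → 1
L = 67/500 + 7/25 + 153/250 + 1 = 1013/500 = 2.026 bits/symbol.

2.026 bits/symbol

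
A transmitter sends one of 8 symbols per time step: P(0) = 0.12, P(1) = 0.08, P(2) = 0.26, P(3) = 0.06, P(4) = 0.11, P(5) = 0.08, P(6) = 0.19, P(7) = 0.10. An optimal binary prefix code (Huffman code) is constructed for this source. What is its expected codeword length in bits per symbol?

Repeatedly combine the two least-probable nodes; the expected code length is the sum of the merged weights.
merge 3/50 + 2/25 → 7/50
merge 2/25 + 1/10 → 9/50
merge 11/100 + 3/25 → 23/100
merge 7/50 + 9/50 → 8/25
merge 19/100 + 23/100 → 21/50
merge 13/50 + 8/25 → 29/50
merge 21/50 + 29/50 → 1
L = 7/50 + 9/50 + 23/100 + 8/25 + 21/50 + 29/50 + 1 = 287/100 = 2.87 bits/symbol.

2.87 bits/symbol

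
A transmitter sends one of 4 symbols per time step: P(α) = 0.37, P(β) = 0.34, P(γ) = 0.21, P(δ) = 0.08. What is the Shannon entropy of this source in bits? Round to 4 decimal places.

H = −Σ pᵢ log₂ pᵢ.
−0.37·log₂(0.37) = 0.5307
−0.34·log₂(0.34) = 0.5292
−0.21·log₂(0.21) = 0.4728
−0.08·log₂(0.08) = 0.2915
Sum ≈ 1.8242 → 1.8242 bits.

1.8242 bits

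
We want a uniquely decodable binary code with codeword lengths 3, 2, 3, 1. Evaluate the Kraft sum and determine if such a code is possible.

With common denominator 2^3 = 8: Σ 2^(−ℓᵢ) = 1/8 + 2/8 + 1/8 + 4/8 = 8/8 = 1.
Kraft's inequality requires Σ ≤ 1; here Σ = 1 ≤ 1, so such a prefix code exists.

1; yes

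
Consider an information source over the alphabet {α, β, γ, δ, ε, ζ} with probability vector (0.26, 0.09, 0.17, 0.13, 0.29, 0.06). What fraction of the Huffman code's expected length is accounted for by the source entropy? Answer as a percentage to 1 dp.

98.6%

Entropy H = −Σ p log₂ p ≈ 2.3966 bits.
Huffman merges: 3/50+9/100→3/20; 13/100+3/20→7/25; 17/100+13/50→43/100; 7/25+29/100→57/100; 43/100+57/100→1. L = 243/100 ≈ 2.4300.
Efficiency = H/L = 2.3966/2.4300 = 98.6%.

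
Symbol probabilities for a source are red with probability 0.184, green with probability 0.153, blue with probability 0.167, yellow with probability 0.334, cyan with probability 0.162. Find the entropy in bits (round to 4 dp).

2.2488 bits

H = −Σ pᵢ log₂ pᵢ.
−0.184·log₂(0.184) = 0.4494
−0.153·log₂(0.153) = 0.4144
−0.167·log₂(0.167) = 0.4312
−0.334·log₂(0.334) = 0.5284
−0.162·log₂(0.162) = 0.4254
Sum ≈ 2.2488 → 2.2488 bits.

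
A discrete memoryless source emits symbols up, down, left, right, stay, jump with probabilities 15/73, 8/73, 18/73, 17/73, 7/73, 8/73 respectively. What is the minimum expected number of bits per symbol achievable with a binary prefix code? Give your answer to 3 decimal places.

2.521 bits/symbol

Repeatedly combine the two least-probable nodes; the expected code length is the sum of the merged weights.
merge 7/73 + 8/73 → 15/73
merge 8/73 + 15/73 → 23/73
merge 15/73 + 17/73 → 32/73
merge 18/73 + 23/73 → 41/73
merge 32/73 + 41/73 → 1
L = 15/73 + 23/73 + 32/73 + 41/73 + 1 = 184/73 ≈ 2.521 bits/symbol.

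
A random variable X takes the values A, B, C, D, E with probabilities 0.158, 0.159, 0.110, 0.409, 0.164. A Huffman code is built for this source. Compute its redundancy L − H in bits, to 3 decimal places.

Entropy H = −Σ p log₂ p ≈ 2.1480 bits.
Huffman merges: 11/100+79/500→67/250; 159/1000+41/250→323/1000; 67/250+323/1000→591/1000; 409/1000+591/1000→1. L = 1091/500 ≈ 2.1820.
L − H = 2.1820 − 2.1480 = 0.034 bits.

0.034 bits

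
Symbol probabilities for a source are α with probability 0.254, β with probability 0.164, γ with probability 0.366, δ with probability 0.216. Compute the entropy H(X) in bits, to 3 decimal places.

H = −Σ pᵢ log₂ pᵢ.
−0.254·log₂(0.254) = 0.5022
−0.164·log₂(0.164) = 0.4278
−0.366·log₂(0.366) = 0.5307
−0.216·log₂(0.216) = 0.4776
Sum ≈ 1.9382 → 1.938 bits.

1.938 bits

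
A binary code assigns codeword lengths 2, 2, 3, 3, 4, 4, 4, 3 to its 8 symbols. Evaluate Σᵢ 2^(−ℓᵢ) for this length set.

With common denominator 2^4 = 16: Σ 2^(−ℓᵢ) = 4/16 + 4/16 + 2/16 + 2/16 + 1/16 + 1/16 + 1/16 + 2/16 = 17/16 = 1.0625.

1.0625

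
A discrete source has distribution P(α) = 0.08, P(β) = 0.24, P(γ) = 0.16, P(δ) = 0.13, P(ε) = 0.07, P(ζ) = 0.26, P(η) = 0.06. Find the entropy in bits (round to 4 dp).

H = −Σ pᵢ log₂ pᵢ.
−0.08·log₂(0.08) = 0.2915
−0.24·log₂(0.24) = 0.4941
−0.16·log₂(0.16) = 0.4230
−0.13·log₂(0.13) = 0.3826
−0.07·log₂(0.07) = 0.2686
−0.26·log₂(0.26) = 0.5053
−0.06·log₂(0.06) = 0.2435
Sum ≈ 2.6087 → 2.6087 bits.

2.6087 bits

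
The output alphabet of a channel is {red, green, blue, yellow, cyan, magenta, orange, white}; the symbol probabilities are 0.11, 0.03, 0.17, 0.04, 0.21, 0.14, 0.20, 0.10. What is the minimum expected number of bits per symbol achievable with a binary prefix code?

Repeatedly combine the two least-probable nodes; the expected code length is the sum of the merged weights.
merge 3/100 + 1/25 → 7/100
merge 7/100 + 1/10 → 17/100
merge 11/100 + 7/50 → 1/4
merge 17/100 + 17/100 → 17/50
merge 1/5 + 21/100 → 41/100
merge 1/4 + 17/50 → 59/100
merge 41/100 + 59/100 → 1
L = 7/100 + 17/100 + 1/4 + 17/50 + 41/100 + 59/100 + 1 = 283/100 = 2.83 bits/symbol.

2.83 bits/symbol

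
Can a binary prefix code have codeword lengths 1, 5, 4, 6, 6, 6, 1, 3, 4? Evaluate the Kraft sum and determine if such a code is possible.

1.328125; no

With common denominator 2^6 = 64: Σ 2^(−ℓᵢ) = 32/64 + 2/64 + 4/64 + 1/64 + 1/64 + 1/64 + 32/64 + 8/64 + 4/64 = 85/64 = 1.328125.
Kraft's inequality requires Σ ≤ 1; here Σ = 1.328125 > 1, so no such prefix code exists.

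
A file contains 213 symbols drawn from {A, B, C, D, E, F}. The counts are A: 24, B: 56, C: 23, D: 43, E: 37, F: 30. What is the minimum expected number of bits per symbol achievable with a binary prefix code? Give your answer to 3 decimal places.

Probabilities are the counts divided by 213.
Repeatedly combine the two least-probable nodes; the expected code length is the sum of the merged weights.
merge 23/213 + 8/71 → 47/213
merge 10/71 + 37/213 → 67/213
merge 43/213 + 47/213 → 30/71
merge 56/213 + 67/213 → 41/71
merge 30/71 + 41/71 → 1
L = 47/213 + 67/213 + 30/71 + 41/71 + 1 = 180/71 ≈ 2.535 bits/symbol.

2.535 bits/symbol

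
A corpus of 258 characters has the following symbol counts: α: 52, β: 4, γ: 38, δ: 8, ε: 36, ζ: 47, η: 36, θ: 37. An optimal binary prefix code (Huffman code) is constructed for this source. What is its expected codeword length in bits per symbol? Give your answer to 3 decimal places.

Probabilities are the counts divided by 258.
Repeatedly combine the two least-probable nodes; the expected code length is the sum of the merged weights.
merge 2/129 + 4/129 → 2/43
merge 2/43 + 6/43 → 8/43
merge 6/43 + 37/258 → 73/258
merge 19/129 + 47/258 → 85/258
merge 8/43 + 26/129 → 50/129
merge 73/258 + 85/258 → 79/129
merge 50/129 + 79/129 → 1
L = 2/43 + 8/43 + 73/258 + 85/258 + 50/129 + 79/129 + 1 = 367/129 ≈ 2.845 bits/symbol.

2.845 bits/symbol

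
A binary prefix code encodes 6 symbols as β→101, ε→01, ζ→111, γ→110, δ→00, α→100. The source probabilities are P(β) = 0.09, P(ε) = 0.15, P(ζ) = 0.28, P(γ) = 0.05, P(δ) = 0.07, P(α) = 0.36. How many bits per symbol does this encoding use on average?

2.78 bits/symbol

L̄ = Σ pᵢ·ℓᵢ = 0.09·3 + 0.15·2 + 0.28·3 + 0.05·3 + 0.07·2 + 0.36·3 = 2.78 bits/symbol.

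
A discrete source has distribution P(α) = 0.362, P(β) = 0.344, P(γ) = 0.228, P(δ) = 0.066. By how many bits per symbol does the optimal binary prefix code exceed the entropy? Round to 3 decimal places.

Entropy H = −Σ p log₂ p ≈ 1.8054 bits.
Huffman merges: 33/500+57/250→147/500; 147/500+43/125→319/500; 181/500+319/500→1. L = 483/250 ≈ 1.9320.
L − H = 1.9320 − 1.8054 = 0.127 bits.

0.127 bits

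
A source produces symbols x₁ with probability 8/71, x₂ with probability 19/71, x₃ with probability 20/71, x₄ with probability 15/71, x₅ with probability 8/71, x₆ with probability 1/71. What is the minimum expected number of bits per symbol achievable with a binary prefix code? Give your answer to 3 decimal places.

Repeatedly combine the two least-probable nodes; the expected code length is the sum of the merged weights.
merge 1/71 + 8/71 → 9/71
merge 8/71 + 9/71 → 17/71
merge 15/71 + 17/71 → 32/71
merge 19/71 + 20/71 → 39/71
merge 32/71 + 39/71 → 1
L = 9/71 + 17/71 + 32/71 + 39/71 + 1 = 168/71 ≈ 2.366 bits/symbol.

2.366 bits/symbol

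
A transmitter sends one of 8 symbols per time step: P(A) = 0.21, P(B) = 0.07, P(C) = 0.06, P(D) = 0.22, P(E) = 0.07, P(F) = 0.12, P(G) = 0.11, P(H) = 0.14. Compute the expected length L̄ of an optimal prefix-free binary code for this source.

2.88 bits/symbol

Repeatedly combine the two least-probable nodes; the expected code length is the sum of the merged weights.
merge 3/50 + 7/100 → 13/100
merge 7/100 + 11/100 → 9/50
merge 3/25 + 13/100 → 1/4
merge 7/50 + 9/50 → 8/25
merge 21/100 + 11/50 → 43/100
merge 1/4 + 8/25 → 57/100
merge 43/100 + 57/100 → 1
L = 13/100 + 9/50 + 1/4 + 8/25 + 43/100 + 57/100 + 1 = 72/25 = 2.88 bits/symbol.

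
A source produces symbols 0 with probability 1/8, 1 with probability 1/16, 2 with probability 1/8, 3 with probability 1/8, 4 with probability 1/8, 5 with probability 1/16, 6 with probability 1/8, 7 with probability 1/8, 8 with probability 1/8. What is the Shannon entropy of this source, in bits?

3.125 bits

Each probability is a power of 1/2, so log₂(1/p) is an integer.
H = Σ p·log₂(1/p) = 1/8·3 + 1/16·4 + 1/8·3 + 1/8·3 + 1/8·3 + 1/16·4 + 1/8·3 + 1/8·3 + 1/8·3 = 3.125 bits.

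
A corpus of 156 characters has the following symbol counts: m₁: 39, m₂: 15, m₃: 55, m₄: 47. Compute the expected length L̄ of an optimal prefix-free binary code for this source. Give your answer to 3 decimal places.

1.994 bits/symbol

Probabilities are the counts divided by 156.
Repeatedly combine the two least-probable nodes; the expected code length is the sum of the merged weights.
merge 5/52 + 1/4 → 9/26
merge 47/156 + 9/26 → 101/156
merge 55/156 + 101/156 → 1
L = 9/26 + 101/156 + 1 = 311/156 ≈ 1.994 bits/symbol.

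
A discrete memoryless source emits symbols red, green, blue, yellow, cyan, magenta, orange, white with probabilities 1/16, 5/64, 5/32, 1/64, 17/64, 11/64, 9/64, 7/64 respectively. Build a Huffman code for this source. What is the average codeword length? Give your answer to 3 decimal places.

Repeatedly combine the two least-probable nodes; the expected code length is the sum of the merged weights.
merge 1/64 + 1/16 → 5/64
merge 5/64 + 5/64 → 5/32
merge 7/64 + 9/64 → 1/4
merge 5/32 + 5/32 → 5/16
merge 11/64 + 1/4 → 27/64
merge 17/64 + 5/16 → 37/64
merge 27/64 + 37/64 → 1
L = 5/64 + 5/32 + 1/4 + 5/16 + 27/64 + 37/64 + 1 = 179/64 ≈ 2.797 bits/symbol.

2.797 bits/symbol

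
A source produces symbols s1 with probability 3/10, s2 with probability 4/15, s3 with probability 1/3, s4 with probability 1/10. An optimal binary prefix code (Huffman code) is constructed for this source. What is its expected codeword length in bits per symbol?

Repeatedly combine the two least-probable nodes; the expected code length is the sum of the merged weights.
merge 1/10 + 4/15 → 11/30
merge 3/10 + 1/3 → 19/30
merge 11/30 + 19/30 → 1
L = 11/30 + 19/30 + 1 = 2 bits/symbol.

2 bits/symbol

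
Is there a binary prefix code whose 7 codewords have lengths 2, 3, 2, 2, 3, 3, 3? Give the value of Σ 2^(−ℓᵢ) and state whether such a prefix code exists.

1.25; no

With common denominator 2^3 = 8: Σ 2^(−ℓᵢ) = 2/8 + 1/8 + 2/8 + 2/8 + 1/8 + 1/8 + 1/8 = 10/8 = 1.25.
Kraft's inequality requires Σ ≤ 1; here Σ = 1.25 > 1, so no such prefix code exists.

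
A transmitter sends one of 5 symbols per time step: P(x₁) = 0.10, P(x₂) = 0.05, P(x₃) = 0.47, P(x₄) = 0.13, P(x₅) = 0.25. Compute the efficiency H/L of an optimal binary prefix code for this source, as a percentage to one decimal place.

99.1%

Entropy H = −Σ p log₂ p ≈ 1.9429 bits.
Huffman merges: 1/20+1/10→3/20; 13/100+3/20→7/25; 1/4+7/25→53/100; 47/100+53/100→1. L = 49/25 ≈ 1.9600.
Efficiency = H/L = 1.9429/1.9600 = 99.1%.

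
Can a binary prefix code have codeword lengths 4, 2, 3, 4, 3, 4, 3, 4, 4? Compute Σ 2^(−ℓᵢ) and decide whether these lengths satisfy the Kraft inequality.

With common denominator 2^4 = 16: Σ 2^(−ℓᵢ) = 1/16 + 4/16 + 2/16 + 1/16 + 2/16 + 1/16 + 2/16 + 1/16 + 1/16 = 15/16 = 0.9375.
Kraft's inequality requires Σ ≤ 1; here Σ = 0.9375 ≤ 1, so such a prefix code exists.

0.9375; yes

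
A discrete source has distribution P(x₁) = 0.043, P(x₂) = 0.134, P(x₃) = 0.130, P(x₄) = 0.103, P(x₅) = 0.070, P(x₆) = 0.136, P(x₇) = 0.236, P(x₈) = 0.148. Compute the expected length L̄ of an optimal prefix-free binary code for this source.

Repeatedly combine the two least-probable nodes; the expected code length is the sum of the merged weights.
merge 43/1000 + 7/100 → 113/1000
merge 103/1000 + 113/1000 → 27/125
merge 13/100 + 67/500 → 33/125
merge 17/125 + 37/250 → 71/250
merge 27/125 + 59/250 → 113/250
merge 33/125 + 71/250 → 137/250
merge 113/250 + 137/250 → 1
L = 113/1000 + 27/125 + 33/125 + 71/250 + 113/250 + 137/250 + 1 = 2877/1000 = 2.877 bits/symbol.

2.877 bits/symbol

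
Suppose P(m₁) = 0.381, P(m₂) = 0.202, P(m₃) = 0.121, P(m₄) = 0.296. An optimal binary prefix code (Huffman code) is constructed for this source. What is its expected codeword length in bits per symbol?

Repeatedly combine the two least-probable nodes; the expected code length is the sum of the merged weights.
merge 121/1000 + 101/500 → 323/1000
merge 37/125 + 323/1000 → 619/1000
merge 381/1000 + 619/1000 → 1
L = 323/1000 + 619/1000 + 1 = 971/500 = 1.942 bits/symbol.

1.942 bits/symbol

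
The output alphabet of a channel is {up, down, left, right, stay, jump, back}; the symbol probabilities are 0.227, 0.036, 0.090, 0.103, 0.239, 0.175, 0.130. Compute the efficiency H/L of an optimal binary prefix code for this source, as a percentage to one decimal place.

98.7%

Entropy H = −Σ p log₂ p ≈ 2.6249 bits.
Huffman merges: 9/250+9/100→63/500; 103/1000+63/500→229/1000; 13/100+7/40→61/200; 227/1000+229/1000→57/125; 239/1000+61/200→68/125; 57/125+68/125→1. L = 133/50 ≈ 2.6600.
Efficiency = H/L = 2.6249/2.6600 = 98.7%.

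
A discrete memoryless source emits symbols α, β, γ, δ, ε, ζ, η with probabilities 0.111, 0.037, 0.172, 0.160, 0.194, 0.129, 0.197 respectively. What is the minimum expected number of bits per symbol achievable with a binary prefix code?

Repeatedly combine the two least-probable nodes; the expected code length is the sum of the merged weights.
merge 37/1000 + 111/1000 → 37/250
merge 129/1000 + 37/250 → 277/1000
merge 4/25 + 43/250 → 83/250
merge 97/500 + 197/1000 → 391/1000
merge 277/1000 + 83/250 → 609/1000
merge 391/1000 + 609/1000 → 1
L = 37/250 + 277/1000 + 83/250 + 391/1000 + 609/1000 + 1 = 2757/1000 = 2.757 bits/symbol.

2.757 bits/symbol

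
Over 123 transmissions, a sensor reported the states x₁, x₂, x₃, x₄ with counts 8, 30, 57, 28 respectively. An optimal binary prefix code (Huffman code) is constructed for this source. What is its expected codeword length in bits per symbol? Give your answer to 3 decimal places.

1.829 bits/symbol

Probabilities are the counts divided by 123.
Repeatedly combine the two least-probable nodes; the expected code length is the sum of the merged weights.
merge 8/123 + 28/123 → 12/41
merge 10/41 + 12/41 → 22/41
merge 19/41 + 22/41 → 1
L = 12/41 + 22/41 + 1 = 75/41 ≈ 1.829 bits/symbol.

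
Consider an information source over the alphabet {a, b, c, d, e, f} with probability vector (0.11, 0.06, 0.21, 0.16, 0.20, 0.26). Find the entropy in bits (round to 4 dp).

2.4593 bits

H = −Σ pᵢ log₂ pᵢ.
−0.11·log₂(0.11) = 0.3503
−0.06·log₂(0.06) = 0.2435
−0.21·log₂(0.21) = 0.4728
−0.16·log₂(0.16) = 0.4230
−0.20·log₂(0.20) = 0.4644
−0.26·log₂(0.26) = 0.5053
Sum ≈ 2.4593 → 2.4593 bits.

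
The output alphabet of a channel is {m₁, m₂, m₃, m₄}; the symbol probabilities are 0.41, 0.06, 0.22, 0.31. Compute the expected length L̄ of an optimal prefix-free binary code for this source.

1.87 bits/symbol

Repeatedly combine the two least-probable nodes; the expected code length is the sum of the merged weights.
merge 3/50 + 11/50 → 7/25
merge 7/25 + 31/100 → 59/100
merge 41/100 + 59/100 → 1
L = 7/25 + 59/100 + 1 = 187/100 = 1.87 bits/symbol.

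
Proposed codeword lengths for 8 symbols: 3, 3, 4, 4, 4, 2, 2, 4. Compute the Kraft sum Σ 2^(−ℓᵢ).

With common denominator 2^4 = 16: Σ 2^(−ℓᵢ) = 2/16 + 2/16 + 1/16 + 1/16 + 1/16 + 4/16 + 4/16 + 1/16 = 16/16 = 1.

1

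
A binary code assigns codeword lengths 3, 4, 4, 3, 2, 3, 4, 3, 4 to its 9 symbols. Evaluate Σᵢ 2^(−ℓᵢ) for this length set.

1

With common denominator 2^4 = 16: Σ 2^(−ℓᵢ) = 2/16 + 1/16 + 1/16 + 2/16 + 4/16 + 2/16 + 1/16 + 2/16 + 1/16 = 16/16 = 1.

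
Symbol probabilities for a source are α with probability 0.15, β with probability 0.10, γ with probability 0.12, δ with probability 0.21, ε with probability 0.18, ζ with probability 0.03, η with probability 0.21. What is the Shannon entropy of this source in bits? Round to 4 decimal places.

2.6525 bits

H = −Σ pᵢ log₂ pᵢ.
−0.15·log₂(0.15) = 0.4105
−0.10·log₂(0.10) = 0.3322
−0.12·log₂(0.12) = 0.3671
−0.21·log₂(0.21) = 0.4728
−0.18·log₂(0.18) = 0.4453
−0.03·log₂(0.03) = 0.1518
−0.21·log₂(0.21) = 0.4728
Sum ≈ 2.6525 → 2.6525 bits.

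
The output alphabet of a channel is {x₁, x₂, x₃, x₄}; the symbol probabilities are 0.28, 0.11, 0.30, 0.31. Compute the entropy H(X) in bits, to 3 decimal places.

1.909 bits

H = −Σ pᵢ log₂ pᵢ.
−0.28·log₂(0.28) = 0.5142
−0.11·log₂(0.11) = 0.3503
−0.30·log₂(0.30) = 0.5211
−0.31·log₂(0.31) = 0.5238
Sum ≈ 1.9094 → 1.909 bits.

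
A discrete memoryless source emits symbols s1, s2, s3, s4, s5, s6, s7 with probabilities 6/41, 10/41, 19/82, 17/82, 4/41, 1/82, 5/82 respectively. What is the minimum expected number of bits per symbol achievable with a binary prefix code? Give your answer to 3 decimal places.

Repeatedly combine the two least-probable nodes; the expected code length is the sum of the merged weights.
merge 1/82 + 5/82 → 3/41
merge 3/41 + 4/41 → 7/41
merge 6/41 + 7/41 → 13/41
merge 17/82 + 19/82 → 18/41
merge 10/41 + 13/41 → 23/41
merge 18/41 + 23/41 → 1
L = 3/41 + 7/41 + 13/41 + 18/41 + 23/41 + 1 = 105/41 ≈ 2.561 bits/symbol.

2.561 bits/symbol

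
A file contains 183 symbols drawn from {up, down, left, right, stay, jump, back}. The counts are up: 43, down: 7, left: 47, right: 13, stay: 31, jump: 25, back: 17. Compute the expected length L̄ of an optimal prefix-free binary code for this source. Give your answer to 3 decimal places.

2.617 bits/symbol

Probabilities are the counts divided by 183.
Repeatedly combine the two least-probable nodes; the expected code length is the sum of the merged weights.
merge 7/183 + 13/183 → 20/183
merge 17/183 + 20/183 → 37/183
merge 25/183 + 31/183 → 56/183
merge 37/183 + 43/183 → 80/183
merge 47/183 + 56/183 → 103/183
merge 80/183 + 103/183 → 1
L = 20/183 + 37/183 + 56/183 + 80/183 + 103/183 + 1 = 479/183 ≈ 2.617 bits/symbol.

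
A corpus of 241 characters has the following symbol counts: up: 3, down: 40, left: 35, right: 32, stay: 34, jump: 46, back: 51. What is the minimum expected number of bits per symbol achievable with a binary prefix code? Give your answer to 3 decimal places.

Probabilities are the counts divided by 241.
Repeatedly combine the two least-probable nodes; the expected code length is the sum of the merged weights.
merge 3/241 + 32/241 → 35/241
merge 34/241 + 35/241 → 69/241
merge 35/241 + 40/241 → 75/241
merge 46/241 + 51/241 → 97/241
merge 69/241 + 75/241 → 144/241
merge 97/241 + 144/241 → 1
L = 35/241 + 69/241 + 75/241 + 97/241 + 144/241 + 1 = 661/241 ≈ 2.743 bits/symbol.

2.743 bits/symbol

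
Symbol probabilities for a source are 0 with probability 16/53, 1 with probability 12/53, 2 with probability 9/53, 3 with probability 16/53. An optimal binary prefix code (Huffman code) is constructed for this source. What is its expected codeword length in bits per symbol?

2 bits/symbol

Repeatedly combine the two least-probable nodes; the expected code length is the sum of the merged weights.
merge 9/53 + 12/53 → 21/53
merge 16/53 + 16/53 → 32/53
merge 21/53 + 32/53 → 1
L = 21/53 + 32/53 + 1 = 2 bits/symbol.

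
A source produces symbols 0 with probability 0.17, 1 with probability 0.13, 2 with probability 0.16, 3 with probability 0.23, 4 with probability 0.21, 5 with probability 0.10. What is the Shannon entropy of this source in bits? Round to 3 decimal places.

2.533 bits

H = −Σ pᵢ log₂ pᵢ.
−0.17·log₂(0.17) = 0.4346
−0.13·log₂(0.13) = 0.3826
−0.16·log₂(0.16) = 0.4230
−0.23·log₂(0.23) = 0.4877
−0.21·log₂(0.21) = 0.4728
−0.10·log₂(0.10) = 0.3322
Sum ≈ 2.5329 → 2.533 bits.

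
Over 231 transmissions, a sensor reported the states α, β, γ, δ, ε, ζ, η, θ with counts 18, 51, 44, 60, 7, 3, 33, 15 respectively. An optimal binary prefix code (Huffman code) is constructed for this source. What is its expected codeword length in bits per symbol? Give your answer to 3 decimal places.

2.667 bits/symbol

Probabilities are the counts divided by 231.
Repeatedly combine the two least-probable nodes; the expected code length is the sum of the merged weights.
merge 1/77 + 1/33 → 10/231
merge 10/231 + 5/77 → 25/231
merge 6/77 + 25/231 → 43/231
merge 1/7 + 43/231 → 76/231
merge 4/21 + 17/77 → 95/231
merge 20/77 + 76/231 → 136/231
merge 95/231 + 136/231 → 1
L = 10/231 + 25/231 + 43/231 + 76/231 + 95/231 + 136/231 + 1 = 8/3 ≈ 2.667 bits/symbol.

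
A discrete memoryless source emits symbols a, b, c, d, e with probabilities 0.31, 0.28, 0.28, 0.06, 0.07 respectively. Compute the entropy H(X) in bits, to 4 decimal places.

2.0643 bits

H = −Σ pᵢ log₂ pᵢ.
−0.31·log₂(0.31) = 0.5238
−0.28·log₂(0.28) = 0.5142
−0.28·log₂(0.28) = 0.5142
−0.06·log₂(0.06) = 0.2435
−0.07·log₂(0.07) = 0.2686
Sum ≈ 2.0643 → 2.0643 bits.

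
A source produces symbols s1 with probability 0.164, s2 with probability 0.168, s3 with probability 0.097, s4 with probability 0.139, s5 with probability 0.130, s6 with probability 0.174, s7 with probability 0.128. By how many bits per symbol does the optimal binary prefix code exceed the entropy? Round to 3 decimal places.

Entropy H = −Σ p log₂ p ≈ 2.7835 bits.
Huffman merges: 97/1000+16/125→9/40; 13/100+139/1000→269/1000; 41/250+21/125→83/250; 87/500+9/40→399/1000; 269/1000+83/250→601/1000; 399/1000+601/1000→1. L = 1413/500 ≈ 2.8260.
L − H = 2.8260 − 2.7835 = 0.042 bits.

0.042 bits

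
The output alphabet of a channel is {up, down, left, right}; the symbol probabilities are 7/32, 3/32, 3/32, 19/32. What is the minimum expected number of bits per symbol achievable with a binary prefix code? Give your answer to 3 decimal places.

Repeatedly combine the two least-probable nodes; the expected code length is the sum of the merged weights.
merge 3/32 + 3/32 → 3/16
merge 3/16 + 7/32 → 13/32
merge 13/32 + 19/32 → 1
L = 3/16 + 13/32 + 1 = 51/32 ≈ 1.594 bits/symbol.

1.594 bits/symbol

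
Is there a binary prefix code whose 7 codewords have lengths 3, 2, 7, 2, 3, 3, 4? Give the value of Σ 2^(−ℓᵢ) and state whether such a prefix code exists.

With common denominator 2^7 = 128: Σ 2^(−ℓᵢ) = 16/128 + 32/128 + 1/128 + 32/128 + 16/128 + 16/128 + 8/128 = 121/128 = 0.9453125.
Kraft's inequality requires Σ ≤ 1; here Σ = 0.9453125 ≤ 1, so such a prefix code exists.

0.9453125; yes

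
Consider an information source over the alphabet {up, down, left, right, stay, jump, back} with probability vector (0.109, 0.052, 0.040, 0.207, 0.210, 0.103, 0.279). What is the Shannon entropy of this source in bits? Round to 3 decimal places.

H = −Σ pᵢ log₂ pᵢ.
−0.109·log₂(0.109) = 0.3485
−0.052·log₂(0.052) = 0.2218
−0.040·log₂(0.040) = 0.1858
−0.207·log₂(0.207) = 0.4704
−0.210·log₂(0.210) = 0.4728
−0.103·log₂(0.103) = 0.3378
−0.279·log₂(0.279) = 0.5138
Sum ≈ 2.5509 → 2.551 bits.

2.551 bits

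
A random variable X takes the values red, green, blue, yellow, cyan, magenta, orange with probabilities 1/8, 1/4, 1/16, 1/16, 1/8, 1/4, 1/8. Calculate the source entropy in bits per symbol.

2.625 bits

Each probability is a power of 1/2, so log₂(1/p) is an integer.
H = Σ p·log₂(1/p) = 1/8·3 + 1/4·2 + 1/16·4 + 1/16·4 + 1/8·3 + 1/4·2 + 1/8·3 = 2.625 bits.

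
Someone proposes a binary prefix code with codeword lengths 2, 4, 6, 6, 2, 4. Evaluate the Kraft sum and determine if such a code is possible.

0.65625; yes

With common denominator 2^6 = 64: Σ 2^(−ℓᵢ) = 16/64 + 4/64 + 1/64 + 1/64 + 16/64 + 4/64 = 42/64 = 0.65625.
Kraft's inequality requires Σ ≤ 1; here Σ = 0.65625 ≤ 1, so such a prefix code exists.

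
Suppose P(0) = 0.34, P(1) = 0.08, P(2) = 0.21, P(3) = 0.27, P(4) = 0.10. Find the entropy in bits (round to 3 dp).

2.136 bits

H = −Σ pᵢ log₂ pᵢ.
−0.34·log₂(0.34) = 0.5292
−0.08·log₂(0.08) = 0.2915
−0.21·log₂(0.21) = 0.4728
−0.27·log₂(0.27) = 0.5100
−0.10·log₂(0.10) = 0.3322
Sum ≈ 2.1357 → 2.136 bits.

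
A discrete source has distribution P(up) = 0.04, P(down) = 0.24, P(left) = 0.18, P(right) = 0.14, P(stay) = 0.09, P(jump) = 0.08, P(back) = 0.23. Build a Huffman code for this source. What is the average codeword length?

2.65 bits/symbol

Repeatedly combine the two least-probable nodes; the expected code length is the sum of the merged weights.
merge 1/25 + 2/25 → 3/25
merge 9/100 + 3/25 → 21/100
merge 7/50 + 9/50 → 8/25
merge 21/100 + 23/100 → 11/25
merge 6/25 + 8/25 → 14/25
merge 11/25 + 14/25 → 1
L = 3/25 + 21/100 + 8/25 + 11/25 + 14/25 + 1 = 53/20 = 2.65 bits/symbol.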